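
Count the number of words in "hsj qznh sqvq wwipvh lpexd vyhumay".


Input string: 'hsj qznh sqvq wwipvh lpexd vyhumay'
Operation: split by spaces
Words found: 'hsj', 'qznh', 'sqvq', 'wwipvh', 'lpexd', 'vyhumay'
Word count: 6


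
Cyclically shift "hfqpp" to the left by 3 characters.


Input: 'hfqpp', shift = 3
Operation: split at index 3 and swap parts
Front part s[0:3] = 'hfq'
Back part s[3:] = 'pp'
Rotated = back + front = 'pp' + 'hfq'
Result: pphfq


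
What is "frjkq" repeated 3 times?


Input string: 'frjkq'
Operation: repeat 3 times
Concatenation: 'frjkq' + 'frjkq' + 'frjkq'
Result: frjkqfrjkqfrjkq


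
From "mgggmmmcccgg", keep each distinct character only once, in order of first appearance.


Input: 'mgggmmmcccgg'
Operation: keep first occurrence of each character
Scan: s[0]='m' new -> keep; s[1]='g' new -> keep; s[2]='g' seen -> skip; s[3]='g' seen -> skip; s[4]='m' seen -> skip; s[5]='m' seen -> skip; s[6]='m' seen -> skip; s[7]='c' new -> keep; s[8]='c' seen -> skip; s[9]='c' seen -> skip; s[10]='g' seen -> skip; s[11]='g' seen -> skip
Result: mgc


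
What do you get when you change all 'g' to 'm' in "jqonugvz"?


Input string: 'jqonugvz'
Operation: replace 'g' with 'm'
Positions of 'g': 5
After replacement: jqonumvz


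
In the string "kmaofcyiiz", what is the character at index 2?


Input string: 'kmaofcyiiz'
Operation: get character at index 2
Index mapping: s[0]='k', s[1]='m', s[2]='a'
Result: 'a'


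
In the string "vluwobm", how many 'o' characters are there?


Input string: 'vluwobm'
Target character: 'o'
Scan each position: s[4]='o'
Matches found at indices: 4
Total: 1


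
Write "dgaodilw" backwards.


Input string: 'dgaodilw'
Operation: reverse character order
Original order: 'd' -> 'g' -> 'a' -> 'o' -> 'd' -> 'i' -> 'l' -> 'w'
Reversed order: 'w' -> 'l' -> 'i' -> 'd' -> 'o' -> 'a' -> 'g' -> 'd'
Result: wlidoagd


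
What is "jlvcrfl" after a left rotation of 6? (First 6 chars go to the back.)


Input: 'jlvcrfl', shift = 6
Operation: split at index 6 and swap parts
Front part s[0:6] = 'jlvcrf'
Back part s[6:] = 'l'
Rotated = back + front = 'l' + 'jlvcrf'
Result: ljlvcrf


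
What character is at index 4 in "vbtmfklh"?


Input string: 'vbtmfklh'
Operation: get character at index 4
Index mapping: s[0]='v', s[1]='b', s[2]='t', s[3]='m', s[4]='f'
Result: 'f'


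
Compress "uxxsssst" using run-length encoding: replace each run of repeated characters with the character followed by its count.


Input: 'uxxsssst'
Operation: identify consecutive runs
Runs: 'u' -> u1, 'xx' -> x2, 'ssss' -> s4, 't' -> t1
Encoded: u1x2s4t1


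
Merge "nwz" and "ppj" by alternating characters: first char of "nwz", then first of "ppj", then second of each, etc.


String 1: 'nwz'
String 2: 'ppj'
Operation: alternate characters
Pairs: 'n'+'p', 'w'+'p', 'z'+'j'
Result: npwpzj


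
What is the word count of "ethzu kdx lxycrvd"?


Input string: 'ethzu kdx lxycrvd'
Operation: split by spaces
Words found: 'ethzu', 'kdx', 'lxycrvd'
Word count: 3


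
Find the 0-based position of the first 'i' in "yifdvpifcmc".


Input string: 'yifdvpifcmc'
Target: 'i'
Scanning left to right: s[0]='y', s[1]='i'
First match at index: 1


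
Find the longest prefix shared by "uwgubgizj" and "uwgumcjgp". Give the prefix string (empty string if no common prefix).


String 1: 'uwgubgizj'
String 2: 'uwgumcjgp'
Compare position by position:
pos 0: 'u' vs 'u' match
pos 1: 'w' vs 'w' match
pos 2: 'g' vs 'g' match
pos 3: 'u' vs 'u' match
pos 4: 'b' vs 'm' differ -> stop
Longest common prefix: "uwgu" (length 4)


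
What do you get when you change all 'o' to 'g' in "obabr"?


Input string: 'obabr'
Operation: replace 'o' with 'g'
Positions of 'o': 0
After replacement: gbabr


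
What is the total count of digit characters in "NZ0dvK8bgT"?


Input string: 'NZ0dvK8bgT'
Operation: count digit characters (0-9)
Scan: 'N', 'Z', '0'(digit), 'd', 'v', 'K', '8'(digit), 'b', 'g', 'T'
Digits found: 2
Result: 2


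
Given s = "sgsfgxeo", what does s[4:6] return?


Input string: 'sgsfgxeo'
Operation: slice [4:6]
Extract characters: s[4]='g', s[5]='x'
Result: gx


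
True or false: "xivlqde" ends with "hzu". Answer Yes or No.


Input string: 'xivlqde'
Suffix to check: 'hzu'
Last 3 characters of input: 'qde'
Match: False
Result: No


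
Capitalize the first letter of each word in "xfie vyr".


Input string: 'xfie vyr'
Operation: capitalize first letter of each word
Word transformations: 'xfie'->'Xfie', 'vyr'->'Vyr'
Result: Xfie Vyr


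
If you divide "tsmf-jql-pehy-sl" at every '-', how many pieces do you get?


Input string: 'tsmf-jql-pehy-sl'
Delimiter: '-'
Split result: 'tsmf', 'jql', 'pehy', 'sl'
Number of parts: 4


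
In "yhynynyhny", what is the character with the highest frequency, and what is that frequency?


Input: 'yhynynyhny'
Operation: tally each character
Counts: 'h':2, 'n':3, 'y':5
Maximum: 'y' appears 5 times


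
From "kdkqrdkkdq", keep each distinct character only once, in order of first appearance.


Input: 'kdkqrdkkdq'
Operation: keep first occurrence of each character
Scan: s[0]='k' new -> keep; s[1]='d' new -> keep; s[2]='k' seen -> skip; s[3]='q' new -> keep; s[4]='r' new -> keep; s[5]='d' seen -> skip; s[6]='k' seen -> skip; s[7]='k' seen -> skip; s[8]='d' seen -> skip; s[9]='q' seen -> skip
Result: kdqr


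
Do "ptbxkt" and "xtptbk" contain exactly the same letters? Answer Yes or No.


String 1: 'ptbxkt' -> sorted: 'bkpttx'
String 2: 'xtptbk' -> sorted: 'bkpttx'
Compare sorted forms: 'bkpttx' == 'bkpttx'
Anagram: Yes


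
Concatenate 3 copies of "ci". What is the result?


Input string: 'ci'
Operation: repeat 3 times
Concatenation: 'ci' + 'ci' + 'ci'
Result: cicici


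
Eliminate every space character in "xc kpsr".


Input string: 'xc kpsr'
Operation: remove all spaces
Words: 'xc', 'kpsr'
Join without spaces: xckpsr


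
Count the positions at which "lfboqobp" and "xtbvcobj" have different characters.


String 1: 'lfboqobp'
String 2: 'xtbvcobj'
Compare each position: pos 0: 'l'!='x', pos 1: 'f'!='t', pos 2: 'b'=='b', pos 3: 'o'!='v', pos 4: 'q'!='c', pos 5: 'o'=='o', pos 6: 'b'=='b', pos 7: 'p'!='j'
Differing positions: 5
Hamming distance: 5


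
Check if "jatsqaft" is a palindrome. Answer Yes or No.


Input string: 'jatsqaft'
Reversed: 'tfaqstaj'
Compare pairs: s[0]='j' vs s[7]='t' (mismatch), s[1]='a' vs s[6]='f' (mismatch), s[2]='t' vs s[5]='a' (mismatch), s[3]='s' vs s[4]='q' (mismatch)
Palindrome: No


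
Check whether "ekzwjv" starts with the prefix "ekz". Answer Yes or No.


Input string: 'ekzwjv'
Prefix to check: 'ekz'
First 3 characters of input: 'ekz'
Match: True
Result: Yes


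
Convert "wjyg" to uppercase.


Input string: 'wjyg'
Operation: convert each letter to uppercase
Mapping: 'w'->'W', 'j'->'J', 'y'->'Y', 'g'->'G'
Result: WJYG


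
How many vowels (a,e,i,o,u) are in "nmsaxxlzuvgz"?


Input string: 'nmsaxxlzuvgz'
Operation: count vowels (a, e, i, o, u)
Scan: s[0]='n', s[1]='m', s[2]='s', s[3]='a' (vowel), s[4]='x', s[5]='x', s[6]='l', s[7]='z', s[8]='u' (vowel), s[9]='v', s[10]='g', s[11]='z'
Vowels found: 2
Result: 2


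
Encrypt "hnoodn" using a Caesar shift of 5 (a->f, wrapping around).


Input: 'hnoodn', shift = 5
Operation: for each letter, (position + 5) mod 26
Mapping: 'h'(7+5=12)->'m', 'n'(13+5=18)->'s', 'o'(14+5=19)->'t', 'o'(14+5=19)->'t', 'd'(3+5=8)->'i', 'n'(13+5=18)->'s'
Result: msttis


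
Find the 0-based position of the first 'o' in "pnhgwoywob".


Input string: 'pnhgwoywob'
Target: 'o'
Scanning left to right: s[0]='p', s[1]='n', s[2]='h', s[3]='g', s[4]='w', s[5]='o'
First match at index: 5


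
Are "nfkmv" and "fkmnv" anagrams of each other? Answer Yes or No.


String 1: 'nfkmv' -> sorted: 'fkmnv'
String 2: 'fkmnv' -> sorted: 'fkmnv'
Compare sorted forms: 'fkmnv' == 'fkmnv'
Anagram: Yes


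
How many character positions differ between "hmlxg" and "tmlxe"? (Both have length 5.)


String 1: 'hmlxg'
String 2: 'tmlxe'
Compare each position: pos 0: 'h'!='t', pos 1: 'm'=='m', pos 2: 'l'=='l', pos 3: 'x'=='x', pos 4: 'g'!='e'
Differing positions: 2
Hamming distance: 2


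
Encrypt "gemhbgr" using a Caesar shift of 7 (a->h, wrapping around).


Input: 'gemhbgr', shift = 7
Operation: for each letter, (position + 7) mod 26
Mapping: 'g'(6+7=13)->'n', 'e'(4+7=11)->'l', 'm'(12+7=19)->'t', 'h'(7+7=14)->'o', 'b'(1+7=8)->'i', 'g'(6+7=13)->'n', 'r'(17+7=24)->'y'
Result: nltoiny


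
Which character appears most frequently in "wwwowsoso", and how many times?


Input: 'wwwowsoso'
Operation: tally each character
Counts: 'o':3, 's':2, 'w':4
Maximum: 'w' appears 4 times


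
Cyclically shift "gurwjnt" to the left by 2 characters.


Input: 'gurwjnt', shift = 2
Operation: split at index 2 and swap parts
Front part s[0:2] = 'gu'
Back part s[2:] = 'rwjnt'
Rotated = back + front = 'rwjnt' + 'gu'
Result: rwjntgu


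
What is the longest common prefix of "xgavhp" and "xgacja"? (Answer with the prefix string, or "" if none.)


String 1: 'xgavhp'
String 2: 'xgacja'
Compare position by position:
pos 0: 'x' vs 'x' match
pos 1: 'g' vs 'g' match
pos 2: 'a' vs 'a' match
pos 3: 'v' vs 'c' differ -> stop
Longest common prefix: "xga" (length 3)


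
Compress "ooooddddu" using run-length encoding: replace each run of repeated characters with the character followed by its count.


Input: 'ooooddddu'
Operation: identify consecutive runs
Runs: 'oooo' -> o4, 'dddd' -> d4, 'u' -> u1
Encoded: o4d4u1


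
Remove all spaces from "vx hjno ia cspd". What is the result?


Input string: 'vx hjno ia cspd'
Operation: remove all spaces
Words: 'vx', 'hjno', 'ia', 'cspd'
Join without spaces: vxhjnoiacspd


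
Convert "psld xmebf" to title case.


Input string: 'psld xmebf'
Operation: capitalize first letter of each word
Word transformations: 'psld'->'Psld', 'xmebf'->'Xmebf'
Result: Psld Xmebf


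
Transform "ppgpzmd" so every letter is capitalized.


Input string: 'ppgpzmd'
Operation: convert each letter to uppercase
Mapping: 'p'->'P', 'p'->'P', 'g'->'G', 'p'->'P', 'z'->'Z', 'm'->'M', 'd'->'D'
Result: PPGPZMD


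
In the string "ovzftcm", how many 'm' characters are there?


Input string: 'ovzftcm'
Target character: 'm'
Scan each position: s[6]='m'
Matches found at indices: 6
Total: 1


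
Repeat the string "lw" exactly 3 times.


Input string: 'lw'
Operation: repeat 3 times
Concatenation: 'lw' + 'lw' + 'lw'
Result: lwlwlw


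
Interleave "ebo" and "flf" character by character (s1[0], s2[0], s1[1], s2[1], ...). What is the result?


String 1: 'ebo'
String 2: 'flf'
Operation: alternate characters
Pairs: 'e'+'f', 'b'+'l', 'o'+'f'
Result: efblof


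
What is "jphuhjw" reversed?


Input string: 'jphuhjw'
Operation: reverse character order
Original order: 'j' -> 'p' -> 'h' -> 'u' -> 'h' -> 'j' -> 'w'
Reversed order: 'w' -> 'j' -> 'h' -> 'u' -> 'h' -> 'p' -> 'j'
Result: wjhuhpj


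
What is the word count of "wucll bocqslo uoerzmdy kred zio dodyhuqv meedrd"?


Input string: 'wucll bocqslo uoerzmdy kred zio dodyhuqv meedrd'
Operation: split by spaces
Words found: 'wucll', 'bocqslo', 'uoerzmdy', 'kred', 'zio', 'dodyhuqv', 'meedrd'
Word count: 7


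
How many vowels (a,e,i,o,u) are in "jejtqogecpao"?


Input string: 'jejtqogecpao'
Operation: count vowels (a, e, i, o, u)
Scan: s[0]='j', s[1]='e' (vowel), s[2]='j', s[3]='t', s[4]='q', s[5]='o' (vowel), s[6]='g', s[7]='e' (vowel), s[8]='c', s[9]='p', s[10]='a' (vowel), s[11]='o' (vowel)
Vowels found: 5
Result: 5


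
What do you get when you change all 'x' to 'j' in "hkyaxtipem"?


Input string: 'hkyaxtipem'
Operation: replace 'x' with 'j'
Positions of 'x': 4
After replacement: hkyajtipem


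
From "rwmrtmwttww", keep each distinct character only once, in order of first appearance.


Input: 'rwmrtmwttww'
Operation: keep first occurrence of each character
Scan: s[0]='r' new -> keep; s[1]='w' new -> keep; s[2]='m' new -> keep; s[3]='r' seen -> skip; s[4]='t' new -> keep; s[5]='m' seen -> skip; s[6]='w' seen -> skip; s[7]='t' seen -> skip; s[8]='t' seen -> skip; s[9]='w' seen -> skip; s[10]='w' seen -> skip
Result: rwmt


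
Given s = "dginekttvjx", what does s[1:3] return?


Input string: 'dginekttvjx'
Operation: slice [1:3]
Extract characters: s[1]='g', s[2]='i'
Result: gi


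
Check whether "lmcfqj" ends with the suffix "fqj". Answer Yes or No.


Input string: 'lmcfqj'
Suffix to check: 'fqj'
Last 3 characters of input: 'fqj'
Match: True
Result: Yes


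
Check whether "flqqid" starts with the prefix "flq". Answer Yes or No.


Input string: 'flqqid'
Prefix to check: 'flq'
First 3 characters of input: 'flq'
Match: True
Result: Yes


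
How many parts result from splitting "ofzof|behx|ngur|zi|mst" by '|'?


Input string: 'ofzof|behx|ngur|zi|mst'
Delimiter: '|'
Split result: 'ofzof', 'behx', 'ngur', 'zi', 'mst'
Number of parts: 5


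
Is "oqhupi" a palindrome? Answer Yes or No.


Input string: 'oqhupi'
Reversed: 'ipuhqo'
Compare pairs: s[0]='o' vs s[5]='i' (mismatch), s[1]='q' vs s[4]='p' (mismatch), s[2]='h' vs s[3]='u' (mismatch)
Palindrome: No


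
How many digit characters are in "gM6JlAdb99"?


Input string: 'gM6JlAdb99'
Operation: count digit characters (0-9)
Scan: 'g', 'M', '6'(digit), 'J', 'l', 'A', 'd', 'b', '9'(digit), '9'(digit)
Digits found: 3
Result: 3


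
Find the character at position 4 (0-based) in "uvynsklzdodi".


Input string: 'uvynsklzdodi'
Operation: get character at index 4
Index mapping: s[0]='u', s[1]='v', s[2]='y', s[3]='n', s[4]='s'
Result: 's'


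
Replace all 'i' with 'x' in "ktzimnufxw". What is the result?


Input string: 'ktzimnufxw'
Operation: replace 'i' with 'x'
Positions of 'i': 3
After replacement: ktzxmnufxw


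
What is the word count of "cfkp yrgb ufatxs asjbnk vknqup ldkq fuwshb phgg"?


Input string: 'cfkp yrgb ufatxs asjbnk vknqup ldkq fuwshb phgg'
Operation: split by spaces
Words found: 'cfkp', 'yrgb', 'ufatxs', 'asjbnk', 'vknqup', 'ldkq', 'fuwshb', 'phgg'
Word count: 8


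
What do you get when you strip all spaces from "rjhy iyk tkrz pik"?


Input string: 'rjhy iyk tkrz pik'
Operation: remove all spaces
Words: 'rjhy', 'iyk', 'tkrz', 'pik'
Join without spaces: rjhyiyktkrzpik


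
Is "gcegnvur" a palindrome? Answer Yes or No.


Input string: 'gcegnvur'
Reversed: 'ruvngecg'
Compare pairs: s[0]='g' vs s[7]='r' (mismatch), s[1]='c' vs s[6]='u' (mismatch), s[2]='e' vs s[5]='v' (mismatch), s[3]='g' vs s[4]='n' (mismatch)
Palindrome: No


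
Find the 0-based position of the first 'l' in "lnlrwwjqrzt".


Input string: 'lnlrwwjqrzt'
Target: 'l'
Scanning left to right: s[0]='l'
First match at index: 0


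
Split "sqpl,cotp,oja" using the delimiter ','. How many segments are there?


Input string: 'sqpl,cotp,oja'
Delimiter: ','
Split result: 'sqpl', 'cotp', 'oja'
Number of parts: 3


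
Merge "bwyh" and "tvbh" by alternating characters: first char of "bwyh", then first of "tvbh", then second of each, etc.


String 1: 'bwyh'
String 2: 'tvbh'
Operation: alternate characters
Pairs: 'b'+'t', 'w'+'v', 'y'+'b', 'h'+'h'
Result: btwvybhh


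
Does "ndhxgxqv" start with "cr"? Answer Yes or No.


Input string: 'ndhxgxqv'
Prefix to check: 'cr'
First 2 characters of input: 'nd'
Match: False
Result: No


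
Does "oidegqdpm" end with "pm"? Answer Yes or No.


Input string: 'oidegqdpm'
Suffix to check: 'pm'
Last 2 characters of input: 'pm'
Match: True
Result: Yes


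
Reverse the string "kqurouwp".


Input string: 'kqurouwp'
Operation: reverse character order
Original order: 'k' -> 'q' -> 'u' -> 'r' -> 'o' -> 'u' -> 'w' -> 'p'
Reversed order: 'p' -> 'w' -> 'u' -> 'o' -> 'r' -> 'u' -> 'q' -> 'k'
Result: pwuoruqk


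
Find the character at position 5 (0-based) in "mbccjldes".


Input string: 'mbccjldes'
Operation: get character at index 5
Index mapping: s[0]='m', s[1]='b', s[2]='c', s[3]='c', s[4]='j', s[5]='l'
Result: 'l'


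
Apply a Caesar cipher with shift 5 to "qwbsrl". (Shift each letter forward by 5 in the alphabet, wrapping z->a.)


Input: 'qwbsrl', shift = 5
Operation: for each letter, (position + 5) mod 26
Mapping: 'q'(16+5=21)->'v', 'w'(22+5=27, 27 mod 26=1)->'b', 'b'(1+5=6)->'g', 's'(18+5=23)->'x', 'r'(17+5=22)->'w', 'l'(11+5=16)->'q'
Result: vbgxwq


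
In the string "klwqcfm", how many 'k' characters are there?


Input string: 'klwqcfm'
Target character: 'k'
Scan each position: s[0]='k'
Matches found at indices: 0
Total: 1


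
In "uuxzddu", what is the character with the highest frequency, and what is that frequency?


Input: 'uuxzddu'
Operation: tally each character
Counts: 'd':2, 'u':3, 'x':1, 'z':1
Maximum: 'u' appears 3 times


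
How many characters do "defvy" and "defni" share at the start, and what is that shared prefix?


String 1: 'defvy'
String 2: 'defni'
Compare position by position:
pos 0: 'd' vs 'd' match
pos 1: 'e' vs 'e' match
pos 2: 'f' vs 'f' match
pos 3: 'v' vs 'n' differ -> stop
Longest common prefix: "def" (length 3)


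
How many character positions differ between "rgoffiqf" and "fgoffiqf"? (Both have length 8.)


String 1: 'rgoffiqf'
String 2: 'fgoffiqf'
Compare each position: pos 0: 'r'!='f', pos 1: 'g'=='g', pos 2: 'o'=='o', pos 3: 'f'=='f', pos 4: 'f'=='f', pos 5: 'i'=='i', pos 6: 'q'=='q', pos 7: 'f'=='f'
Differing positions: 1
Hamming distance: 1


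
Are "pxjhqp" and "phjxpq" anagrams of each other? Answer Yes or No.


String 1: 'pxjhqp' -> sorted: 'hjppqx'
String 2: 'phjxpq' -> sorted: 'hjppqx'
Compare sorted forms: 'hjppqx' == 'hjppqx'
Anagram: Yes


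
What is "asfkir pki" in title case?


Input string: 'asfkir pki'
Operation: capitalize first letter of each word
Word transformations: 'asfkir'->'Asfkir', 'pki'->'Pki'
Result: Asfkir Pki


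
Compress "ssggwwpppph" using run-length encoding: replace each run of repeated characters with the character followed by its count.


Input: 'ssggwwpppph'
Operation: identify consecutive runs
Runs: 'ss' -> s2, 'gg' -> g2, 'ww' -> w2, 'pppp' -> p4, 'h' -> h1
Encoded: s2g2w2p4h1


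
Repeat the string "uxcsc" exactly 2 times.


Input string: 'uxcsc'
Operation: repeat 2 times
Concatenation: 'uxcsc' + 'uxcsc'
Result: uxcscuxcsc


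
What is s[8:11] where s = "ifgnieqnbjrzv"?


Input string: 'ifgnieqnbjrzv'
Operation: slice [8:11]
Extract characters: s[8]='b', s[9]='j', s[10]='r'
Result: bjr


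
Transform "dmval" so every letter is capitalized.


Input string: 'dmval'
Operation: convert each letter to uppercase
Mapping: 'd'->'D', 'm'->'M', 'v'->'V', 'a'->'A', 'l'->'L'
Result: DMVAL


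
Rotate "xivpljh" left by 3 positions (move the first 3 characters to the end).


Input: 'xivpljh', shift = 3
Operation: split at index 3 and swap parts
Front part s[0:3] = 'xiv'
Back part s[3:] = 'pljh'
Rotated = back + front = 'pljh' + 'xiv'
Result: pljhxiv


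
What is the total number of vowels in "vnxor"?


Input string: 'vnxor'
Operation: count vowels (a, e, i, o, u)
Scan: s[0]='v', s[1]='n', s[2]='x', s[3]='o' (vowel), s[4]='r'
Vowels found: 1
Result: 1


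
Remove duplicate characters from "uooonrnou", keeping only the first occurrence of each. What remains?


Input: 'uooonrnou'
Operation: keep first occurrence of each character
Scan: s[0]='u' new -> keep; s[1]='o' new -> keep; s[2]='o' seen -> skip; s[3]='o' seen -> skip; s[4]='n' new -> keep; s[5]='r' new -> keep; s[6]='n' seen -> skip; s[7]='o' seen -> skip; s[8]='u' seen -> skip
Result: uonr


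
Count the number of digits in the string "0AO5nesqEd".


Input string: '0AO5nesqEd'
Operation: count digit characters (0-9)
Scan: '0'(digit), 'A', 'O', '5'(digit), 'n', 'e', 's', 'q', 'E', 'd'
Digits found: 2
Result: 2


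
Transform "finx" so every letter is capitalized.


Input string: 'finx'
Operation: convert each letter to uppercase
Mapping: 'f'->'F', 'i'->'I', 'n'->'N', 'x'->'X'
Result: FINX


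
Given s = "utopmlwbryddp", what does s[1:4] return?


Input string: 'utopmlwbryddp'
Operation: slice [1:4]
Extract characters: s[1]='t', s[2]='o', s[3]='p'
Result: top


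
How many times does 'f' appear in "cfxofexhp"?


Input string: 'cfxofexhp'
Target character: 'f'
Scan each position: s[1]='f', s[4]='f'
Matches found at indices: 1, 4
Total: 2


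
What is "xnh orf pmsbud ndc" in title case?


Input string: 'xnh orf pmsbud ndc'
Operation: capitalize first letter of each word
Word transformations: 'xnh'->'Xnh', 'orf'->'Orf', 'pmsbud'->'Pmsbud', 'ndc'->'Ndc'
Result: Xnh Orf Pmsbud Ndc


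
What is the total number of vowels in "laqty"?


Input string: 'laqty'
Operation: count vowels (a, e, i, o, u)
Scan: s[0]='l', s[1]='a' (vowel), s[2]='q', s[3]='t', s[4]='y'
Vowels found: 1
Result: 1


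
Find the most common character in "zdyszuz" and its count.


Input: 'zdyszuz'
Operation: tally each character
Counts: 'd':1, 's':1, 'u':1, 'y':1, 'z':3
Maximum: 'z' appears 3 times


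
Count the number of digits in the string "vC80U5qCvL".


Input string: 'vC80U5qCvL'
Operation: count digit characters (0-9)
Scan: 'v', 'C', '8'(digit), '0'(digit), 'U', '5'(digit), 'q', 'C', 'v', 'L'
Digits found: 3
Result: 3


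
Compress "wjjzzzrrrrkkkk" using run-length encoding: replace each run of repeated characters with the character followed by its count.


Input: 'wjjzzzrrrrkkkk'
Operation: identify consecutive runs
Runs: 'w' -> w1, 'jj' -> j2, 'zzz' -> z3, 'rrrr' -> r4, 'kkkk' -> k4
Encoded: w1j2z3r4k4


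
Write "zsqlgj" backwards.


Input string: 'zsqlgj'
Operation: reverse character order
Original order: 'z' -> 's' -> 'q' -> 'l' -> 'g' -> 'j'
Reversed order: 'j' -> 'g' -> 'l' -> 'q' -> 's' -> 'z'
Result: jglqsz


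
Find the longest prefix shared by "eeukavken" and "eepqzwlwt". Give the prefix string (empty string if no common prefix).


String 1: 'eeukavken'
String 2: 'eepqzwlwt'
Compare position by position:
pos 0: 'e' vs 'e' match
pos 1: 'e' vs 'e' match
pos 2: 'u' vs 'p' differ -> stop
Longest common prefix: "ee" (length 2)


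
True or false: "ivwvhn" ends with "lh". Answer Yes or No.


Input string: 'ivwvhn'
Suffix to check: 'lh'
Last 2 characters of input: 'hn'
Match: False
Result: No


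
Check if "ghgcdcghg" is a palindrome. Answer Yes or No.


Input string: 'ghgcdcghg'
Reversed: 'ghgcdcghg'
Compare pairs: s[0]='g' vs s[8]='g' (match), s[1]='h' vs s[7]='h' (match), s[2]='g' vs s[6]='g' (match), s[3]='c' vs s[5]='c' (match)
Palindrome: Yes


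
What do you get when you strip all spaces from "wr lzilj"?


Input string: 'wr lzilj'
Operation: remove all spaces
Words: 'wr', 'lzilj'
Join without spaces: wrlzilj


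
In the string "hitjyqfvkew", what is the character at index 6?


Input string: 'hitjyqfvkew'
Operation: get character at index 6
Index mapping: s[0]='h', s[1]='i', s[2]='t', s[3]='j', s[4]='y', s[5]='q', s[6]='f'
Result: 'f'


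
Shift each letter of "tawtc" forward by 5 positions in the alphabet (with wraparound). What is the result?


Input: 'tawtc', shift = 5
Operation: for each letter, (position + 5) mod 26
Mapping: 't'(19+5=24)->'y', 'a'(0+5=5)->'f', 'w'(22+5=27, 27 mod 26=1)->'b', 't'(19+5=24)->'y', 'c'(2+5=7)->'h'
Result: yfbyh


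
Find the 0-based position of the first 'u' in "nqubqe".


Input string: 'nqubqe'
Target: 'u'
Scanning left to right: s[0]='n', s[1]='q', s[2]='u'
First match at index: 2


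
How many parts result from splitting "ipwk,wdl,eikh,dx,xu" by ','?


Input string: 'ipwk,wdl,eikh,dx,xu'
Delimiter: ','
Split result: 'ipwk', 'wdl', 'eikh', 'dx', 'xu'
Number of parts: 5


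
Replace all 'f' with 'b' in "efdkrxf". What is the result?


Input string: 'efdkrxf'
Operation: replace 'f' with 'b'
Positions of 'f': 1, 6
After replacement: ebdkrxb


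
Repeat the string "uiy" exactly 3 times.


Input string: 'uiy'
Operation: repeat 3 times
Concatenation: 'uiy' + 'uiy' + 'uiy'
Result: uiyuiyuiy


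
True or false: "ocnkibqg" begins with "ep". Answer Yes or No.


Input string: 'ocnkibqg'
Prefix to check: 'ep'
First 2 characters of input: 'oc'
Match: False
Result: No


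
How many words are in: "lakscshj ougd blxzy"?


Input string: 'lakscshj ougd blxzy'
Operation: split by spaces
Words found: 'lakscshj', 'ougd', 'blxzy'
Word count: 3


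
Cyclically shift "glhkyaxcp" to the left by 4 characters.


Input: 'glhkyaxcp', shift = 4
Operation: split at index 4 and swap parts
Front part s[0:4] = 'glhk'
Back part s[4:] = 'yaxcp'
Rotated = back + front = 'yaxcp' + 'glhk'
Result: yaxcpglhk


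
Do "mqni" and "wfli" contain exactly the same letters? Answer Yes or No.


String 1: 'mqni' -> sorted: 'imnq'
String 2: 'wfli' -> sorted: 'filw'
Compare sorted forms: 'imnq' != 'filw'
Anagram: No


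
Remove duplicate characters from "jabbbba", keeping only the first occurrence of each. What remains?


Input: 'jabbbba'
Operation: keep first occurrence of each character
Scan: s[0]='j' new -> keep; s[1]='a' new -> keep; s[2]='b' new -> keep; s[3]='b' seen -> skip; s[4]='b' seen -> skip; s[5]='b' seen -> skip; s[6]='a' seen -> skip
Result: jab


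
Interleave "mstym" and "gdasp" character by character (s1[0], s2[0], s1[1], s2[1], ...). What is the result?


String 1: 'mstym'
String 2: 'gdasp'
Operation: alternate characters
Pairs: 'm'+'g', 's'+'d', 't'+'a', 'y'+'s', 'm'+'p'
Result: mgsdtaysmp


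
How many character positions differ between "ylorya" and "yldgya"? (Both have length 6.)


String 1: 'ylorya'
String 2: 'yldgya'
Compare each position: pos 0: 'y'=='y', pos 1: 'l'=='l', pos 2: 'o'!='d', pos 3: 'r'!='g', pos 4: 'y'=='y', pos 5: 'a'=='a'
Differing positions: 2
Hamming distance: 2


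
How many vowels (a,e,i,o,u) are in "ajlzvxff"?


Input string: 'ajlzvxff'
Operation: count vowels (a, e, i, o, u)
Scan: s[0]='a' (vowel), s[1]='j', s[2]='l', s[3]='z', s[4]='v', s[5]='x', s[6]='f', s[7]='f'
Vowels found: 1
Result: 1


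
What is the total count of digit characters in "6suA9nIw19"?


Input string: '6suA9nIw19'
Operation: count digit characters (0-9)
Scan: '6'(digit), 's', 'u', 'A', '9'(digit), 'n', 'I', 'w', '1'(digit), '9'(digit)
Digits found: 4
Result: 4


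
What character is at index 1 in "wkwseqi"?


Input string: 'wkwseqi'
Operation: get character at index 1
Index mapping: s[0]='w', s[1]='k'
Result: 'k'


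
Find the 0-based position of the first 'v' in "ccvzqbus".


Input string: 'ccvzqbus'
Target: 'v'
Scanning left to right: s[0]='c', s[1]='c', s[2]='v'
First match at index: 2


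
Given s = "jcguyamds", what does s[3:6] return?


Input string: 'jcguyamds'
Operation: slice [3:6]
Extract characters: s[3]='u', s[4]='y', s[5]='a'
Result: uya


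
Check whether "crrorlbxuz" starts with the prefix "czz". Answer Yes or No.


Input string: 'crrorlbxuz'
Prefix to check: 'czz'
First 3 characters of input: 'crr'
Match: False
Result: No


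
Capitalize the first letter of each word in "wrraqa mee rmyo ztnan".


Input string: 'wrraqa mee rmyo ztnan'
Operation: capitalize first letter of each word
Word transformations: 'wrraqa'->'Wrraqa', 'mee'->'Mee', 'rmyo'->'Rmyo', 'ztnan'->'Ztnan'
Result: Wrraqa Mee Rmyo Ztnan


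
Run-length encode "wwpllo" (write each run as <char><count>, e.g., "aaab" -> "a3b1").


Input: 'wwpllo'
Operation: identify consecutive runs
Runs: 'ww' -> w2, 'p' -> p1, 'll' -> l2, 'o' -> o1
Encoded: w2p1l2o1


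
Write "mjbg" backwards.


Input string: 'mjbg'
Operation: reverse character order
Original order: 'm' -> 'j' -> 'b' -> 'g'
Reversed order: 'g' -> 'b' -> 'j' -> 'm'
Result: gbjm


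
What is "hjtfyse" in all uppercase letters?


Input string: 'hjtfyse'
Operation: convert each letter to uppercase
Mapping: 'h'->'H', 'j'->'J', 't'->'T', 'f'->'F', 'y'->'Y', 's'->'S', 'e'->'E'
Result: HJTFYSE


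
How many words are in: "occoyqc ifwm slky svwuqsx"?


Input string: 'occoyqc ifwm slky svwuqsx'
Operation: split by spaces
Words found: 'occoyqc', 'ifwm', 'slky', 'svwuqsx'
Word count: 4


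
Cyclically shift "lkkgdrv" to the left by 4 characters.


Input: 'lkkgdrv', shift = 4
Operation: split at index 4 and swap parts
Front part s[0:4] = 'lkkg'
Back part s[4:] = 'drv'
Rotated = back + front = 'drv' + 'lkkg'
Result: drvlkkg


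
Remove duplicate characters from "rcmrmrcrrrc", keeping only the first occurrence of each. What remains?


Input: 'rcmrmrcrrrc'
Operation: keep first occurrence of each character
Scan: s[0]='r' new -> keep; s[1]='c' new -> keep; s[2]='m' new -> keep; s[3]='r' seen -> skip; s[4]='m' seen -> skip; s[5]='r' seen -> skip; s[6]='c' seen -> skip; s[7]='r' seen -> skip; s[8]='r' seen -> skip; s[9]='r' seen -> skip; s[10]='c' seen -> skip
Result: rcm


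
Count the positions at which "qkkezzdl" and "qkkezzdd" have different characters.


String 1: 'qkkezzdl'
String 2: 'qkkezzdd'
Compare each position: pos 0: 'q'=='q', pos 1: 'k'=='k', pos 2: 'k'=='k', pos 3: 'e'=='e', pos 4: 'z'=='z', pos 5: 'z'=='z', pos 6: 'd'=='d', pos 7: 'l'!='d'
Differing positions: 1
Hamming distance: 1


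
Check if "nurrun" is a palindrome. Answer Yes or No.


Input string: 'nurrun'
Reversed: 'nurrun'
Compare pairs: s[0]='n' vs s[5]='n' (match), s[1]='u' vs s[4]='u' (match), s[2]='r' vs s[3]='r' (match)
Palindrome: Yes


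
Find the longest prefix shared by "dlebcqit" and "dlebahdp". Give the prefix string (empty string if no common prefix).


String 1: 'dlebcqit'
String 2: 'dlebahdp'
Compare position by position:
pos 0: 'd' vs 'd' match
pos 1: 'l' vs 'l' match
pos 2: 'e' vs 'e' match
pos 3: 'b' vs 'b' match
pos 4: 'c' vs 'a' differ -> stop
Longest common prefix: "dleb" (length 4)


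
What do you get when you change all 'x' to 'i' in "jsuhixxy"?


Input string: 'jsuhixxy'
Operation: replace 'x' with 'i'
Positions of 'x': 5, 6
After replacement: jsuhiiiy


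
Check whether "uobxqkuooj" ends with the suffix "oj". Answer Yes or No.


Input string: 'uobxqkuooj'
Suffix to check: 'oj'
Last 2 characters of input: 'oj'
Match: True
Result: Yes


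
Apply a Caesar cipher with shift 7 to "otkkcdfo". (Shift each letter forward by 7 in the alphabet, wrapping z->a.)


Input: 'otkkcdfo', shift = 7
Operation: for each letter, (position + 7) mod 26
Mapping: 'o'(14+7=21)->'v', 't'(19+7=26, 26 mod 26=0)->'a', 'k'(10+7=17)->'r', 'k'(10+7=17)->'r', 'c'(2+7=9)->'j', 'd'(3+7=10)->'k', 'f'(5+7=12)->'m', 'o'(14+7=21)->'v'
Result: varrjkmv


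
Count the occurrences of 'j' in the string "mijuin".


Input string: 'mijuin'
Target character: 'j'
Scan each position: s[2]='j'
Matches found at indices: 2
Total: 1


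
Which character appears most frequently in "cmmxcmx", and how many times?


Input: 'cmmxcmx'
Operation: tally each character
Counts: 'c':2, 'm':3, 'x':2
Maximum: 'm' appears 3 times


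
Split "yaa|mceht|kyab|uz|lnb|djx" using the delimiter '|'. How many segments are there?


Input string: 'yaa|mceht|kyab|uz|lnb|djx'
Delimiter: '|'
Split result: 'yaa', 'mceht', 'kyab', 'uz', 'lnb', 'djx'
Number of parts: 6


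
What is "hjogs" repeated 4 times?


Input string: 'hjogs'
Operation: repeat 4 times
Concatenation: 'hjogs' + 'hjogs' + 'hjogs' + 'hjogs'
Result: hjogshjogshjogshjogs


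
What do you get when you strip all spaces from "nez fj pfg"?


Input string: 'nez fj pfg'
Operation: remove all spaces
Words: 'nez', 'fj', 'pfg'
Join without spaces: nezfjpfg


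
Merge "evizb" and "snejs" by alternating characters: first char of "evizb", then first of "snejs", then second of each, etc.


String 1: 'evizb'
String 2: 'snejs'
Operation: alternate characters
Pairs: 'e'+'s', 'v'+'n', 'i'+'e', 'z'+'j', 'b'+'s'
Result: esvniezjbs


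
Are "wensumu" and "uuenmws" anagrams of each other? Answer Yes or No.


String 1: 'wensumu' -> sorted: 'emnsuuw'
String 2: 'uuenmws' -> sorted: 'emnsuuw'
Compare sorted forms: 'emnsuuw' == 'emnsuuw'
Anagram: Yes


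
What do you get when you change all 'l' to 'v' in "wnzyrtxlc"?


Input string: 'wnzyrtxlc'
Operation: replace 'l' with 'v'
Positions of 'l': 7
After replacement: wnzyrtxvc


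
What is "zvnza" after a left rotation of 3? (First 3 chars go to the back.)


Input: 'zvnza', shift = 3
Operation: split at index 3 and swap parts
Front part s[0:3] = 'zvn'
Back part s[3:] = 'za'
Rotated = back + front = 'za' + 'zvn'
Result: zazvn


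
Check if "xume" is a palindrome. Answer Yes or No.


Input string: 'xume'
Reversed: 'emux'
Compare pairs: s[0]='x' vs s[3]='e' (mismatch), s[1]='u' vs s[2]='m' (mismatch)
Palindrome: No


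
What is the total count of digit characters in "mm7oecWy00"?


Input string: 'mm7oecWy00'
Operation: count digit characters (0-9)
Scan: 'm', 'm', '7'(digit), 'o', 'e', 'c', 'W', 'y', '0'(digit), '0'(digit)
Digits found: 3
Result: 3


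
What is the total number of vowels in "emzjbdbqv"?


Input string: 'emzjbdbqv'
Operation: count vowels (a, e, i, o, u)
Scan: s[0]='e' (vowel), s[1]='m', s[2]='z', s[3]='j', s[4]='b', s[5]='d', s[6]='b', s[7]='q', s[8]='v'
Vowels found: 1
Result: 1


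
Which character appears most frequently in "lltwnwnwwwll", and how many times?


Input: 'lltwnwnwwwll'
Operation: tally each character
Counts: 'l':4, 'n':2, 't':1, 'w':5
Maximum: 'w' appears 5 times


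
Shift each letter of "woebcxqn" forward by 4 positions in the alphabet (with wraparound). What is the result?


Input: 'woebcxqn', shift = 4
Operation: for each letter, (position + 4) mod 26
Mapping: 'w'(22+4=26, 26 mod 26=0)->'a', 'o'(14+4=18)->'s', 'e'(4+4=8)->'i', 'b'(1+4=5)->'f', 'c'(2+4=6)->'g', 'x'(23+4=27, 27 mod 26=1)->'b', 'q'(16+4=20)->'u', 'n'(13+4=17)->'r'
Result: asifgbur


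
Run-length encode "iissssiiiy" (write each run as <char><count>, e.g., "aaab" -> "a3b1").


Input: 'iissssiiiy'
Operation: identify consecutive runs
Runs: 'ii' -> i2, 'ssss' -> s4, 'iii' -> i3, 'y' -> y1
Encoded: i2s4i3y1


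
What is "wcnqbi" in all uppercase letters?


Input string: 'wcnqbi'
Operation: convert each letter to uppercase
Mapping: 'w'->'W', 'c'->'C', 'n'->'N', 'q'->'Q', 'b'->'B', 'i'->'I'
Result: WCNQBI


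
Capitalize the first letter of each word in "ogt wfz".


Input string: 'ogt wfz'
Operation: capitalize first letter of each word
Word transformations: 'ogt'->'Ogt', 'wfz'->'Wfz'
Result: Ogt Wfz


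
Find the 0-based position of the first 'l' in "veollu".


Input string: 'veollu'
Target: 'l'
Scanning left to right: s[0]='v', s[1]='e', s[2]='o', s[3]='l'
First match at index: 3


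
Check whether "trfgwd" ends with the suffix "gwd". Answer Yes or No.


Input string: 'trfgwd'
Suffix to check: 'gwd'
Last 3 characters of input: 'gwd'
Match: True
Result: Yes


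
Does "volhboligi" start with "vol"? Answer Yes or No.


Input string: 'volhboligi'
Prefix to check: 'vol'
First 3 characters of input: 'vol'
Match: True
Result: Yes


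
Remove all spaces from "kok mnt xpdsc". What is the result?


Input string: 'kok mnt xpdsc'
Operation: remove all spaces
Words: 'kok', 'mnt', 'xpdsc'
Join without spaces: kokmntxpdsc


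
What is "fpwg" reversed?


Input string: 'fpwg'
Operation: reverse character order
Original order: 'f' -> 'p' -> 'w' -> 'g'
Reversed order: 'g' -> 'w' -> 'p' -> 'f'
Result: gwpf


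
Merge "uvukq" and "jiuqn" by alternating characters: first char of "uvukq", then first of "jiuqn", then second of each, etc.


String 1: 'uvukq'
String 2: 'jiuqn'
Operation: alternate characters
Pairs: 'u'+'j', 'v'+'i', 'u'+'u', 'k'+'q', 'q'+'n'
Result: ujviuukqqn


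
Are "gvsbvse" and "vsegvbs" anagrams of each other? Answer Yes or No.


String 1: 'gvsbvse' -> sorted: 'begssvv'
String 2: 'vsegvbs' -> sorted: 'begssvv'
Compare sorted forms: 'begssvv' == 'begssvv'
Anagram: Yes


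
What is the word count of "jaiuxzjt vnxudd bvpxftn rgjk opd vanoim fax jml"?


Input string: 'jaiuxzjt vnxudd bvpxftn rgjk opd vanoim fax jml'
Operation: split by spaces
Words found: 'jaiuxzjt', 'vnxudd', 'bvpxftn', 'rgjk', 'opd', 'vanoim', 'fax', 'jml'
Word count: 8


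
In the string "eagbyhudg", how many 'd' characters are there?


Input string: 'eagbyhudg'
Target character: 'd'
Scan each position: s[7]='d'
Matches found at indices: 7
Total: 1


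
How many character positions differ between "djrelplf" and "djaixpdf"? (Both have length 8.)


String 1: 'djrelplf'
String 2: 'djaixpdf'
Compare each position: pos 0: 'd'=='d', pos 1: 'j'=='j', pos 2: 'r'!='a', pos 3: 'e'!='i', pos 4: 'l'!='x', pos 5: 'p'=='p', pos 6: 'l'!='d', pos 7: 'f'=='f'
Differing positions: 4
Hamming distance: 4


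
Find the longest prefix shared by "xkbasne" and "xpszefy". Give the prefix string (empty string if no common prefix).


String 1: 'xkbasne'
String 2: 'xpszefy'
Compare position by position:
pos 0: 'x' vs 'x' match
pos 1: 'k' vs 'p' differ -> stop
Longest common prefix: "x" (length 1)


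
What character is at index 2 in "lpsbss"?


Input string: 'lpsbss'
Operation: get character at index 2
Index mapping: s[0]='l', s[1]='p', s[2]='s'
Result: 's'


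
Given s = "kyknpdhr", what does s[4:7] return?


Input string: 'kyknpdhr'
Operation: slice [4:7]
Extract characters: s[4]='p', s[5]='d', s[6]='h'
Result: pdh


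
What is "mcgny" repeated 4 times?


Input string: 'mcgny'
Operation: repeat 4 times
Concatenation: 'mcgny' + 'mcgny' + 'mcgny' + 'mcgny'
Result: mcgnymcgnymcgnymcgny


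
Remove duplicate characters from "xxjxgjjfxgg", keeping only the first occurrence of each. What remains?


Input: 'xxjxgjjfxgg'
Operation: keep first occurrence of each character
Scan: s[0]='x' new -> keep; s[1]='x' seen -> skip; s[2]='j' new -> keep; s[3]='x' seen -> skip; s[4]='g' new -> keep; s[5]='j' seen -> skip; s[6]='j' seen -> skip; s[7]='f' new -> keep; s[8]='x' seen -> skip; s[9]='g' seen -> skip; s[10]='g' seen -> skip
Result: xjgf


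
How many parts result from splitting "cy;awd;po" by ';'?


Input string: 'cy;awd;po'
Delimiter: ';'
Split result: 'cy', 'awd', 'po'
Number of parts: 3


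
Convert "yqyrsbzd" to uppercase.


Input string: 'yqyrsbzd'
Operation: convert each letter to uppercase
Mapping: 'y'->'Y', 'q'->'Q', 'y'->'Y', 'r'->'R', 's'->'S', 'b'->'B', 'z'->'Z', 'd'->'D'
Result: YQYRSBZD


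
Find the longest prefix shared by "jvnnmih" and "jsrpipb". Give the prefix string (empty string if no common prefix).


String 1: 'jvnnmih'
String 2: 'jsrpipb'
Compare position by position:
pos 0: 'j' vs 'j' match
pos 1: 'v' vs 's' differ -> stop
Longest common prefix: "j" (length 1)


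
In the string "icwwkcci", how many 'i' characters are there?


Input string: 'icwwkcci'
Target character: 'i'
Scan each position: s[0]='i', s[7]='i'
Matches found at indices: 0, 7
Total: 2


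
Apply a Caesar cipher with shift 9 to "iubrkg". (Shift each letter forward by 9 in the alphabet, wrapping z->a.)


Input: 'iubrkg', shift = 9
Operation: for each letter, (position + 9) mod 26
Mapping: 'i'(8+9=17)->'r', 'u'(20+9=29, 29 mod 26=3)->'d', 'b'(1+9=10)->'k', 'r'(17+9=26, 26 mod 26=0)->'a', 'k'(10+9=19)->'t', 'g'(6+9=15)->'p'
Result: rdkatp


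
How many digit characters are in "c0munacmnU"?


Input string: 'c0munacmnU'
Operation: count digit characters (0-9)
Scan: 'c', '0'(digit), 'm', 'u', 'n', 'a', 'c', 'm', 'n', 'U'
Digits found: 1
Result: 1


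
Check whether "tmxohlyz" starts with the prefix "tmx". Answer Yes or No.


Input string: 'tmxohlyz'
Prefix to check: 'tmx'
First 3 characters of input: 'tmx'
Match: True
Result: Yes


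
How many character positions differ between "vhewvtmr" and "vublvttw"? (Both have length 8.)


String 1: 'vhewvtmr'
String 2: 'vublvttw'
Compare each position: pos 0: 'v'=='v', pos 1: 'h'!='u', pos 2: 'e'!='b', pos 3: 'w'!='l', pos 4: 'v'=='v', pos 5: 't'=='t', pos 6: 'm'!='t', pos 7: 'r'!='w'
Differing positions: 5
Hamming distance: 5
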